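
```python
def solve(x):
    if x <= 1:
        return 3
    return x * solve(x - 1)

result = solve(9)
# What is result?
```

solve(9) = 9 * 8 * 7 * 6 * 5 * 4 * 3 * 2 * 3 = 1088640

Answer: 1088640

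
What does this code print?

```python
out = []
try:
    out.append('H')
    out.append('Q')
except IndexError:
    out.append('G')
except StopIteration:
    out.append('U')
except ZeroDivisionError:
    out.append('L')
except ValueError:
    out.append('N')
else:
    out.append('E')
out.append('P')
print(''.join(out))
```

Execution trace: 'H' (try body) → 'Q' (try body, no exception) → 'E' (else) → 'P' (after the try/except). Output: HQEP

Answer: HQEP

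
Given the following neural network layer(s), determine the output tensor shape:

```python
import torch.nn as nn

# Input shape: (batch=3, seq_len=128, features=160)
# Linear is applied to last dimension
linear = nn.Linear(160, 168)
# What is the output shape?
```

Input: (3, 128, 160) -> Output: (3, 128, 168)

Answer: (3, 128, 168)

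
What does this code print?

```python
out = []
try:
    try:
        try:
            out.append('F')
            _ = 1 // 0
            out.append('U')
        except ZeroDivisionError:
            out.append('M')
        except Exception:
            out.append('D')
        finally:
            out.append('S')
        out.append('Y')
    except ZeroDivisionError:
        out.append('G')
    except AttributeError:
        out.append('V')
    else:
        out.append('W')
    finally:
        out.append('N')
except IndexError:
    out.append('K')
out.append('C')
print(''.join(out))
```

Execution trace: 'F' (inner try body) → 'M' (inner except ZeroDivisionError) → 'S' (inner finally) → 'Y' (try body, no exception) → 'W' (else) → 'N' (finally) → 'C' (after the try/except). Output: FMSYWNC

Answer: FMSYWNC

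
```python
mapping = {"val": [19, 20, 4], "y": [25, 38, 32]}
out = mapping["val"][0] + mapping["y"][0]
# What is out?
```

Trace:
`mapping = {"val": [19, 20, 4], "y": [25, 38, 32]}` → mapping = {'val': [19, 20, 4], 'y': [25, 38, 32]}
`out = mapping["val"][0] + mapping["y"][0]` → out = 44
So out = 44

Answer: 44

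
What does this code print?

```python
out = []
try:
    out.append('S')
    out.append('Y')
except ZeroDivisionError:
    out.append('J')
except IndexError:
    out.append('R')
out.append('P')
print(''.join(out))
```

Execution trace: 'S' (try body) → 'Y' (try body, no exception) → 'P' (after the try/except). Output: SYP

Answer: SYP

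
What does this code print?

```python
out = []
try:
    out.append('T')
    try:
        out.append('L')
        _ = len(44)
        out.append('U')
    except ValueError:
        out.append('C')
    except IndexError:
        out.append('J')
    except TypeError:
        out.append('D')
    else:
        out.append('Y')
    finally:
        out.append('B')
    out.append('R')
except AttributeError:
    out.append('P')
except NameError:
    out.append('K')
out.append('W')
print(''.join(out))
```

Execution trace: 'T' (try body) → 'L' (inner try body) → 'D' (inner except TypeError) → 'B' (inner finally) → 'R' (try body, no exception) → 'W' (after the try/except). Output: TLDBRW

Answer: TLDBRW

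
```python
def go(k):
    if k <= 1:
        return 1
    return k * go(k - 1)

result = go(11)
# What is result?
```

go(11) = 11 * 10 * 9 * 8 * 7 * 6 * 5 * 4 * 3 * 2 * 1 = 39916800

Answer: 39916800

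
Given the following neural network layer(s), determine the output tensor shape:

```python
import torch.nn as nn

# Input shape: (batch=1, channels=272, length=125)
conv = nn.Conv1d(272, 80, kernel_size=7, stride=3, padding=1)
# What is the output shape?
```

Input: (1, 272, 125) -> Output: (1, 80, 41)

Answer: (1, 80, 41)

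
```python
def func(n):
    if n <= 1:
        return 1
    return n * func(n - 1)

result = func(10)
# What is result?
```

func(10) = 10 * 9 * 8 * 7 * 6 * 5 * 4 * 3 * 2 * 1 = 3628800

Answer: 3628800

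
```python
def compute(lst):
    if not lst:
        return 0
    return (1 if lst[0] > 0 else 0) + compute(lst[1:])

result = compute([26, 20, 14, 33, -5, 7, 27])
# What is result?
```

Count of positive elements in [26, 20, 14, 33, -5, 7, 27] = 6

Answer: 6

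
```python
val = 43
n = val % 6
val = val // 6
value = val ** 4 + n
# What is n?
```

Trace:
`val = 43` → val = 43
`n = val % 6` → n = 1
`val = val // 6` → val = 7
`value = val ** 4 + n` → value = 2402
So n = 1

Answer: 1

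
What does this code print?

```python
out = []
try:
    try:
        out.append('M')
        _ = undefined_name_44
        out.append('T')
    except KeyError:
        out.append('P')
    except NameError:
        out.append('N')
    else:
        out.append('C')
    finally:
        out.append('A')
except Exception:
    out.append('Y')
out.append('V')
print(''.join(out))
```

Execution trace: 'M' (inner try body) → 'N' (inner except NameError) → 'A' (inner finally) → 'V' (after the try/except). Output: MNAV

Answer: MNAV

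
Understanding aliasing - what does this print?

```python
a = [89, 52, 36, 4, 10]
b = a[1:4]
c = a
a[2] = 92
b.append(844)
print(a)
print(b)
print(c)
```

Key concept: slice vs alias.
Step by step:
`a = [89, 52, 36, 4, 10]` → a = [89, 52, 36, 4, 10]
`b = a[1:4]` → b = [52, 36, 4]
`c = a` → c = [89, 52, 36, 4, 10] (same object as a)
`a[2] = 92` → a = [89, 52, 92, 4, 10] (same object as c); c = [89, 52, 92, 4, 10] (same object as a)
`b.append(844)` → b = [52, 36, 4, 844]
`print(a)` → prints [89, 52, 92, 4, 10]
`print(b)` → prints [52, 36, 4, 844]
`print(c)` → prints [89, 52, 92, 4, 10]

Answer:
[89, 52, 92, 4, 10]
[52, 36, 4, 844]
[89, 52, 92, 4, 10]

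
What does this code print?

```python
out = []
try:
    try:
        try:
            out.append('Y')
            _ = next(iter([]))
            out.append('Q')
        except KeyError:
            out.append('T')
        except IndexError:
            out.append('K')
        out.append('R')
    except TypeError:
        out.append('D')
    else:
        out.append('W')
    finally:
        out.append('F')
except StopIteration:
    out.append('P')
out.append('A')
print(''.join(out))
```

Execution trace: 'Y' (inner try body) → 'F' (finally) → 'P' (outer except StopIteration) → 'A' (after the try/except). Output: YFPA

Answer: YFPA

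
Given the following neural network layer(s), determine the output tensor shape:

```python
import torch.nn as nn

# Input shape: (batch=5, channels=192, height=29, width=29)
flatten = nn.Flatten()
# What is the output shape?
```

Input: (5, 192, 29, 29) -> Output: (5, 161472)

Answer: (5, 161472)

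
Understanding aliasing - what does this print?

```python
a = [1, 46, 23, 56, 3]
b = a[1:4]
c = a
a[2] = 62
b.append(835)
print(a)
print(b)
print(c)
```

Key concept: slice vs alias.
Step by step:
`a = [1, 46, 23, 56, 3]` → a = [1, 46, 23, 56, 3]
`b = a[1:4]` → b = [46, 23, 56]
`c = a` → c = [1, 46, 23, 56, 3] (same object as a)
`a[2] = 62` → a = [1, 46, 62, 56, 3] (same object as c); c = [1, 46, 62, 56, 3] (same object as a)
`b.append(835)` → b = [46, 23, 56, 835]
`print(a)` → prints [1, 46, 62, 56, 3]
`print(b)` → prints [46, 23, 56, 835]
`print(c)` → prints [1, 46, 62, 56, 3]

Answer:
[1, 46, 62, 56, 3]
[46, 23, 56, 835]
[1, 46, 62, 56, 3]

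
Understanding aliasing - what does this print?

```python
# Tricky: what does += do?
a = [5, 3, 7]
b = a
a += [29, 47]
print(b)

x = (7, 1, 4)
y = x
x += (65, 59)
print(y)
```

Key concept: += behavior differs for mutable vs immutable.
Step by step:
`a = [5, 3, 7]` → a = [5, 3, 7]
`b = a` → b = [5, 3, 7] (same object as a)
`a += [29, 47]` → a = [5, 3, 7, 29, 47] (same object as b); b = [5, 3, 7, 29, 47] (same object as a)
`print(b)` → prints [5, 3, 7, 29, 47]
`x = (7, 1, 4)` → x = (7, 1, 4)
`y = x` → y = (7, 1, 4)
`x += (65, 59)` → x = (7, 1, 4, 65, 59)
`print(y)` → prints (7, 1, 4)

Answer:
[5, 3, 7, 29, 47]
(7, 1, 4)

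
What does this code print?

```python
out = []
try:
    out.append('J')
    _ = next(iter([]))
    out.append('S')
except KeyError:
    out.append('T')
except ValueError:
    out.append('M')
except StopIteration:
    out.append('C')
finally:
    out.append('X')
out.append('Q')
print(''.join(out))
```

Execution trace: 'J' (try body) → 'C' (except StopIteration) → 'X' (finally) → 'Q' (after the try/except). Output: JCXQ

Answer: JCXQ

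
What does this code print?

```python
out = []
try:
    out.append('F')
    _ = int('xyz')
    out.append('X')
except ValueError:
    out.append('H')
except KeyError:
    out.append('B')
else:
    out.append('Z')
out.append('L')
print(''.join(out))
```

Execution trace: 'F' (try body) → 'H' (except ValueError) → 'L' (after the try/except). Output: FHL

Answer: FHL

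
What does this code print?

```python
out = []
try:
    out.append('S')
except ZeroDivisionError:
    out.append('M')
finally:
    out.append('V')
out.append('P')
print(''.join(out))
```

Execution trace: 'S' (try body, no exception) → 'V' (finally) → 'P' (after the try/except). Output: SVP

Answer: SVP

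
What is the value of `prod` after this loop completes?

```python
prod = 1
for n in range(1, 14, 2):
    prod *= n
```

Product of 1, 3, 5, ... up to 13
`prod` takes the values: 1 → 3 → 15 → 105 → 945 → 10395 → 135135

Answer: 135135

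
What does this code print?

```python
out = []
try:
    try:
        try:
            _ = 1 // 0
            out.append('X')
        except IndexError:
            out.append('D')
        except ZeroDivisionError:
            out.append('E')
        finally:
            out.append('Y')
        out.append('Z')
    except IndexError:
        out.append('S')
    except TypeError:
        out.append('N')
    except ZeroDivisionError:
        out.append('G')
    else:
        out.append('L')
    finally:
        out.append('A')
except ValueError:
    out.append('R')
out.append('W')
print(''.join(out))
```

Execution trace: 'E' (inner except ZeroDivisionError) → 'Y' (inner finally) → 'Z' (try body, no exception) → 'L' (else) → 'A' (finally) → 'W' (after the try/except). Output: EYZLAW

Answer: EYZLAW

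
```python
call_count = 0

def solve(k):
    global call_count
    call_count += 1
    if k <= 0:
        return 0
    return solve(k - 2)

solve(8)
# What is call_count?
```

Linear recursion stepping by 2: 5 calls from k=8 down to ≤0.

Answer: 5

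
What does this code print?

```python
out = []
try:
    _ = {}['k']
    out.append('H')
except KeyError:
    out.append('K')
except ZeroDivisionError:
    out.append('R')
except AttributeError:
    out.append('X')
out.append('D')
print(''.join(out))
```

Execution trace: 'K' (except KeyError) → 'D' (after the try/except). Output: KD

Answer: KD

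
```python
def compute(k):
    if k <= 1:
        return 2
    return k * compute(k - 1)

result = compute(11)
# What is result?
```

compute(11) = 11 * 10 * 9 * 8 * 7 * 6 * 5 * 4 * 3 * 2 * 2 = 79833600

Answer: 79833600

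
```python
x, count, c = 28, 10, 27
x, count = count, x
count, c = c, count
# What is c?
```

Trace:
`x, count, c = 28, 10, 27` → x = 28; count = 10; c = 27
`x, count = count, x` → x = 10; count = 28
`count, c = c, count` → count = 27; c = 28
So c = 28

Answer: 28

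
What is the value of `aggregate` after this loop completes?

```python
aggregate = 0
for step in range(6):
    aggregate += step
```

Sum of 0 to 5 = 15
`aggregate` takes the values: 0 → 1 → 3 → 6 → 10 → 15

Answer: 15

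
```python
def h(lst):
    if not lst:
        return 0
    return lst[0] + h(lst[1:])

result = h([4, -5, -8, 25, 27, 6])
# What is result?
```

4 + (-5) + (-8) + 25 + 27 + 6 + 0 = 49

Answer: 49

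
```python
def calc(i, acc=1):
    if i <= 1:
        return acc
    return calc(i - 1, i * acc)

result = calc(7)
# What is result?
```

Accumulator trace (n, acc): (7, 1) -> (6, 7) -> (5, 42) -> (4, 210) -> (3, 840) -> (2, 2520) -> (1, 5040) -> return 5040

Answer: 5040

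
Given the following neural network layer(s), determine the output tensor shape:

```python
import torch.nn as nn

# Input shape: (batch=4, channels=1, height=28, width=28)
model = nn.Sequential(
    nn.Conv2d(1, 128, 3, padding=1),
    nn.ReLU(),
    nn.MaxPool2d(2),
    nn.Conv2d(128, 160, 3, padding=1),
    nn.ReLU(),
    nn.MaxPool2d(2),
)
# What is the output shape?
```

Input: (4, 1, 28, 28) -> after first Conv2d: (4, 128, 28, 28) -> after first MaxPool2d: (4, 128, 14, 14) -> after second Conv2d: (4, 160, 14, 14) -> Output: (4, 160, 7, 7)

Answer: (4, 160, 7, 7)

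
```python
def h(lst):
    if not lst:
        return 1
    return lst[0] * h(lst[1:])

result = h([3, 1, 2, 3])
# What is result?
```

Product over [3, 1, 2, 3] = 3 * 1 * 2 * 3 = 18

Answer: 18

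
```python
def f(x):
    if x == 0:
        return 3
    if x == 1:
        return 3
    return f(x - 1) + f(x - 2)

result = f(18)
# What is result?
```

Build up from base cases: f(0)=3, f(1)=3, f(2)=6, f(3)=9, f(4)=15, f(5)=24, f(6)=39, ..., f(18)=12543

Answer: 12543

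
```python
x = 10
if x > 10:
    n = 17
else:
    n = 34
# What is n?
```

Trace:
`x = 10` → x = 10
`if x > 10: ...` → x > 10 is False, take else branch → n = 34
So n = 34

Answer: 34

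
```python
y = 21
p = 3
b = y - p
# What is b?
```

Trace:
`y = 21` → y = 21
`p = 3` → p = 3
`b = y - p` → b = 18
So b = 18

Answer: 18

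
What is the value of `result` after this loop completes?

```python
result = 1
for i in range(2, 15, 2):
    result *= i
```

Product of even numbers 2 to 14
`result` takes the values: 1 → 2 → 8 → 48 → 384 → 3840 → 46080 → 645120

Answer: 645120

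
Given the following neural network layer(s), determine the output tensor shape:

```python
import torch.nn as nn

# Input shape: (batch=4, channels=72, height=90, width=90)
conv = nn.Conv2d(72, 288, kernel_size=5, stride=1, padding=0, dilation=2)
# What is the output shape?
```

Input: (4, 72, 90, 90) -> Output: (4, 288, 82, 82)

Answer: (4, 288, 82, 82)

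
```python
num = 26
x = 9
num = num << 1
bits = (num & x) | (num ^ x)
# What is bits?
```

Trace:
`num = 26` → num = 26
`x = 9` → x = 9
`num = num << 1` → num = 52
`bits = (num & x) | (num ^ x)` → bits = 61
So bits = 61

Answer: 61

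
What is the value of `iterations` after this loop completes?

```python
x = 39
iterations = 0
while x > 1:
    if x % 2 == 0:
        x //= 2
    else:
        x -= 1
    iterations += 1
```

Steps to reduce 39 to 1
`iterations` takes the values: 0 → 1 → 2 → 3 → 4 → 5 → 6 → 7 → 8

Answer: 8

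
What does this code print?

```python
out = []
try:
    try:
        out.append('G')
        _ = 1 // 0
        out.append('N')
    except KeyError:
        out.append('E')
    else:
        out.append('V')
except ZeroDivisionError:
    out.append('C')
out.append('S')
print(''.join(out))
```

Execution trace: 'G' (try body) → 'C' (outer except ZeroDivisionError) → 'S' (after the try/except). Output: GCS

Answer: GCS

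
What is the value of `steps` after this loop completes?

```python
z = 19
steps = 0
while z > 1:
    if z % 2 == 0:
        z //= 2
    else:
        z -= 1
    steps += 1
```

Steps to reduce 19 to 1
`steps` takes the values: 0 → 1 → 2 → 3 → 4 → 5 → 6

Answer: 6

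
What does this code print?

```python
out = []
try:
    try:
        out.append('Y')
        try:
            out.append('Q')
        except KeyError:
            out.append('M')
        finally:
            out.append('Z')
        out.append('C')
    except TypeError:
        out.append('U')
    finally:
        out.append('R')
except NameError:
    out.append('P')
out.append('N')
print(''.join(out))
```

Execution trace: 'Y' (try body) → 'Q' (inner try body, no exception) → 'Z' (inner finally) → 'C' (try body, no exception) → 'R' (finally) → 'N' (after the try/except). Output: YQZCRN

Answer: YQZCRN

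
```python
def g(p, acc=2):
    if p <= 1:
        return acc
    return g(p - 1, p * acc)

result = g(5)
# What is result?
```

Accumulator trace (n, acc): (5, 2) -> (4, 10) -> (3, 40) -> (2, 120) -> (1, 240) -> return 240

Answer: 240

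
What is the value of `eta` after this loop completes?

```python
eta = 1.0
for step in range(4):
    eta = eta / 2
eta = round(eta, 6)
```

Halving LR 4 times: 1 / 2^4
`eta` takes the values: 1.0 → 0.5 → 0.25 → 0.125 → 0.0625

Answer: 0.0625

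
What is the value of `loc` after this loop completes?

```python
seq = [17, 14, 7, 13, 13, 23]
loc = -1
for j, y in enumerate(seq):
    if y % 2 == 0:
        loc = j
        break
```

First even number index in [17, 14, 7, 13, 13, 23]
`loc` takes the values: -1 → 1

Answer: 1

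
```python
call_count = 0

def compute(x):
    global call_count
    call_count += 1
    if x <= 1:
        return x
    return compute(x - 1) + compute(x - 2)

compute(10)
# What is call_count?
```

Calls(x) = 1 + Calls(x-1) + Calls(x-2); Calls(0)=Calls(1)=1. For x=10 this gives 177.

Answer: 177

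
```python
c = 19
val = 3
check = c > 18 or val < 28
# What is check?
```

Trace:
`c = 19` → c = 19
`val = 3` → val = 3
`check = c > 18 or val < 28` → check = True
So check = True

Answer: True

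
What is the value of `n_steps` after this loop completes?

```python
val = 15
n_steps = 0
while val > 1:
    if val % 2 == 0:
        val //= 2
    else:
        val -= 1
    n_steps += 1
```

Steps to reduce 15 to 1
`n_steps` takes the values: 0 → 1 → 2 → 3 → 4 → 5 → 6

Answer: 6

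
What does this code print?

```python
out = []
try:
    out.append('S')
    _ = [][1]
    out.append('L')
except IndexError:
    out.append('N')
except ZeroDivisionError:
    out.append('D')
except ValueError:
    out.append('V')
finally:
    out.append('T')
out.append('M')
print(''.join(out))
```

Execution trace: 'S' (try body) → 'N' (except IndexError) → 'T' (finally) → 'M' (after the try/except). Output: SNTM

Answer: SNTM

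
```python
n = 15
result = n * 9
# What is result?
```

Trace:
`n = 15` → n = 15
`result = n * 9` → result = 135
So result = 135

Answer: 135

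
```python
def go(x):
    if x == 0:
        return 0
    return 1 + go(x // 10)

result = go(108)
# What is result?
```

Count of digits of 108: 3

Answer: 3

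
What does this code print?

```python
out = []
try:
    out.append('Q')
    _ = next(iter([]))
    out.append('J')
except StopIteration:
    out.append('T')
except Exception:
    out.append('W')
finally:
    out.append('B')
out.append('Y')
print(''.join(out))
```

Execution trace: 'Q' (try body) → 'T' (except StopIteration) → 'B' (finally) → 'Y' (after the try/except). Output: QTBY

Answer: QTBY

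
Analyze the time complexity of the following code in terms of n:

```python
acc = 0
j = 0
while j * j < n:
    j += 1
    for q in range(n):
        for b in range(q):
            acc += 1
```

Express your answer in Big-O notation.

Each loop level contributes: √n × n × n. Multiplying the contributions gives O(n^2√n).

Answer: O(n^2√n)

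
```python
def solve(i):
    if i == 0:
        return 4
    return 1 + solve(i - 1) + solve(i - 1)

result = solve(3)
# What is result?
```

solve(i) = 1 + 2·solve(i-1), solve(0)=4. Closed form: (4+1)·2^3 - 1 = 39.

Answer: 39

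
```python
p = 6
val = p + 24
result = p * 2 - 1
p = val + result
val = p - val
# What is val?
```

Trace:
`p = 6` → p = 6
`val = p + 24` → val = 30
`result = p * 2 - 1` → result = 11
`p = val + result` → p = 41
`val = p - val` → val = 11
So val = 11

Answer: 11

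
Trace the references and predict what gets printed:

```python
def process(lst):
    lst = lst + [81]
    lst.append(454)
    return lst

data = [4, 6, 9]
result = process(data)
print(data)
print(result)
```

Key concept: rebinding parameter vs mutation.
Step by step:
`data = [4, 6, 9]` → data = [4, 6, 9]
`result = process(data)` → result = [4, 6, 9, 81, 454]
`print(data)` → prints [4, 6, 9]
`print(result)` → prints [4, 6, 9, 81, 454]

Answer:
[4, 6, 9]
[4, 6, 9, 81, 454]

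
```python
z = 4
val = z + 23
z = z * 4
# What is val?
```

Trace:
`z = 4` → z = 4
`val = z + 23` → val = 27
`z = z * 4` → z = 16
So val = 27

Answer: 27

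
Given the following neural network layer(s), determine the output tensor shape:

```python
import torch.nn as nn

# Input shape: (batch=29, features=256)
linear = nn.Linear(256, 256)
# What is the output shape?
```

Input: (29, 256) -> Output: (29, 256)

Answer: (29, 256)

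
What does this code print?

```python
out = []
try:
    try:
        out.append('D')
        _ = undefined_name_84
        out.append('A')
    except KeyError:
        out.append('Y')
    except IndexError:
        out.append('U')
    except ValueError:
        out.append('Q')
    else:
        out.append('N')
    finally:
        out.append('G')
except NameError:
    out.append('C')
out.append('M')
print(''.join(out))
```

Execution trace: 'D' (try body) → 'G' (finally) → 'C' (outer except NameError) → 'M' (after the try/except). Output: DGCM

Answer: DGCM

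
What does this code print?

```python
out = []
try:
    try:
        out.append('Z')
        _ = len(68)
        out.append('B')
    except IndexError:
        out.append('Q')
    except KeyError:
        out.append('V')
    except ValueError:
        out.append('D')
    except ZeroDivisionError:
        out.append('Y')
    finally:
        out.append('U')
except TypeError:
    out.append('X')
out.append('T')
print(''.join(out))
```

Execution trace: 'Z' (try body) → 'U' (finally) → 'X' (outer except TypeError) → 'T' (after the try/except). Output: ZUXT

Answer: ZUXT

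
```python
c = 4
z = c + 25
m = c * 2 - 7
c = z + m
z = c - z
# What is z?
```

Trace:
`c = 4` → c = 4
`z = c + 25` → z = 29
`m = c * 2 - 7` → m = 1
`c = z + m` → c = 30
`z = c - z` → z = 1
So z = 1

Answer: 1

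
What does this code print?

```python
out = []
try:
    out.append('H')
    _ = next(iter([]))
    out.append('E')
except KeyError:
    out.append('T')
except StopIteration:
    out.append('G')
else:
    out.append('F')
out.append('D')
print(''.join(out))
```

Execution trace: 'H' (try body) → 'G' (except StopIteration) → 'D' (after the try/except). Output: HGD

Answer: HGD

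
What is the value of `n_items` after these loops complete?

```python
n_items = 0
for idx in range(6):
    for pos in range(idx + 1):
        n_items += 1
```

Triangle: 1 + 2 + ... + 6
`n_items` takes the values: 0 → 1 → 2 → 3 → 4 → 5 → 6 → 7 → 8 → 9 → 10 → 11 → 12 → 13 → 14 → 15 → 16 → 17 → 18 → 19 → 20 → 21

Answer: 21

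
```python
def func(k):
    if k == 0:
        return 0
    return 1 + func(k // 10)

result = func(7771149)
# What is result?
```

Count of digits of 7771149: 7

Answer: 7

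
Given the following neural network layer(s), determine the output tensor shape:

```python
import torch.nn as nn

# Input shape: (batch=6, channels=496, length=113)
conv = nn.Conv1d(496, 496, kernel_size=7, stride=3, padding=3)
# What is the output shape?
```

Input: (6, 496, 113) -> Output: (6, 496, 38)

Answer: (6, 496, 38)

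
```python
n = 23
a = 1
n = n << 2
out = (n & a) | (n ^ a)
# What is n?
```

Trace:
`n = 23` → n = 23
`a = 1` → a = 1
`n = n << 2` → n = 92
`out = (n & a) | (n ^ a)` → out = 93
So n = 92

Answer: 92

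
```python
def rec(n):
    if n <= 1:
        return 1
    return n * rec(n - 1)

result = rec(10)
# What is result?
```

rec(10) = 10 * 9 * 8 * 7 * 6 * 5 * 4 * 3 * 2 * 1 = 3628800

Answer: 3628800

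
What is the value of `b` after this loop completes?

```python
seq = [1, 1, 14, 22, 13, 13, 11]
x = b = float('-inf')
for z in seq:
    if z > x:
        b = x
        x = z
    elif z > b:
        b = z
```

Second largest (with repeats) in [1, 1, 14, 22, 13, 13, 11]
`b` takes the values: -inf → 1 → 14

Answer: 14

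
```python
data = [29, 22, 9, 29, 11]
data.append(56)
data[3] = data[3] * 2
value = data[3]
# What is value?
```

Trace:
`data = [29, 22, 9, 29, 11]` → data = [29, 22, 9, 29, 11]
`data.append(56)` → data = [29, 22, 9, 29, 11, 56]
`data[3] = data[3] * 2` → data = [29, 22, 9, 58, 11, 56]
`value = data[3]` → value = 58
So value = 58

Answer: 58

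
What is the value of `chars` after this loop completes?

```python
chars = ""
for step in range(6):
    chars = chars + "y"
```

Repeat 'y' 6 times
`chars` takes the values: "" → "y" → "yy" → "yyy" → "yyyy" → "yyyyy" → "yyyyyy"

Answer: "yyyyyy"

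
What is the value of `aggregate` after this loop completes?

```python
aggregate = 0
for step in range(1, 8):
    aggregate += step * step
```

Sum of squares 1² to 7² = 140
`aggregate` takes the values: 0 → 1 → 5 → 14 → 30 → 55 → 91 → 140

Answer: 140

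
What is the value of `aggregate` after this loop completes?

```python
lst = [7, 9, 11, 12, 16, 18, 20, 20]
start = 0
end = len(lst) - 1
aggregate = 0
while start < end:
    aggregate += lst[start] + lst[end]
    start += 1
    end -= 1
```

Sum of pairs from ends
`aggregate` takes the values: 0 → 27 → 56 → 85 → 113

Answer: 113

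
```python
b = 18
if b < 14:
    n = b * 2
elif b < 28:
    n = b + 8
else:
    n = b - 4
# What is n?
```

Trace:
`b = 18` → b = 18
`if b < 14: ...` → b < 14 is False, b < 28 is True → n = 26
So n = 26

Answer: 26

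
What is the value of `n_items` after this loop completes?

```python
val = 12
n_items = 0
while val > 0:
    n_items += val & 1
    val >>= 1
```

Count set bits in 12 (binary: 0b1100)
`n_items` takes the values: 0 → 1 → 2

Answer: 2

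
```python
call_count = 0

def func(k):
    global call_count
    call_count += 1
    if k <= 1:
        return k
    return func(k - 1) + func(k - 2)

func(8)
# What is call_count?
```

Calls(k) = 1 + Calls(k-1) + Calls(k-2); Calls(0)=Calls(1)=1. For k=8 this gives 67.

Answer: 67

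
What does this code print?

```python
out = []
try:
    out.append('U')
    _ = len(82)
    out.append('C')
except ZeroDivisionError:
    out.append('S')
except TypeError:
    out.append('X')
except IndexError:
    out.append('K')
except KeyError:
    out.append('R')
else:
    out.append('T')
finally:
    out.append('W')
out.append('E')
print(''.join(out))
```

Execution trace: 'U' (try body) → 'X' (except TypeError) → 'W' (finally) → 'E' (after the try/except). Output: UXWE

Answer: UXWE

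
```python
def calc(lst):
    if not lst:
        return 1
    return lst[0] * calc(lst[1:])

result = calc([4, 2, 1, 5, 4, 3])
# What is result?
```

Product over [4, 2, 1, 5, 4, 3] = 4 * 2 * 1 * 5 * 4 * 3 = 480

Answer: 480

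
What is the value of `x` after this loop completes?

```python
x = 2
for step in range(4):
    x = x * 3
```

Multiply by 3, 4 times: 2 * 3^4 = 162
`x` takes the values: 2 → 6 → 18 → 54 → 162

Answer: 162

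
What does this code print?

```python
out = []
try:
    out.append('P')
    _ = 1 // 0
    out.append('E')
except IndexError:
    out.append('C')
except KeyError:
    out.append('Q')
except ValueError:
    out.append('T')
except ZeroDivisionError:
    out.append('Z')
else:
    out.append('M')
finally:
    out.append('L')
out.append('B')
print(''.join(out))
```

Execution trace: 'P' (try body) → 'Z' (except ZeroDivisionError) → 'L' (finally) → 'B' (after the try/except). Output: PZLB

Answer: PZLB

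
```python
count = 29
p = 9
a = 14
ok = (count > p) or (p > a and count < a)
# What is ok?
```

Trace:
`count = 29` → count = 29
`p = 9` → p = 9
`a = 14` → a = 14
`ok = (count > p) or (p > a and count < a)` → ok = True
So ok = True

Answer: True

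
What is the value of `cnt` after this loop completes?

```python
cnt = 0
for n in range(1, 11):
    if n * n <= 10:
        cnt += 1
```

Count numbers where n² ≤ 10
`cnt` takes the values: 0 → 1 → 2 → 3

Answer: 3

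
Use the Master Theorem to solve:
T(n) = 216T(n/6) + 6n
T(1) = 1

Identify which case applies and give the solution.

a=216, b=6, f(n)=6n. log_6(216) = 3. Since c=1 < 3, Case 1 applies: T(n) = Θ(n^log_b(a)) = O(n^3).

Answer: O(n^3) - Case 1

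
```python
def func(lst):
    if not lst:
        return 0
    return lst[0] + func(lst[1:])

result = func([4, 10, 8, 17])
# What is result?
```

4 + 10 + 8 + 17 + 0 = 39

Answer: 39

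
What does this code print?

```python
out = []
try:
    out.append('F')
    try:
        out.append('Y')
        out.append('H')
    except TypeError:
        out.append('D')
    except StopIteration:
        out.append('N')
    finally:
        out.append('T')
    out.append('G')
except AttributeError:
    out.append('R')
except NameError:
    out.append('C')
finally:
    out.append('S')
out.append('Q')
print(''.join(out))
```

Execution trace: 'F' (try body) → 'Y' (inner try body) → 'H' (inner try body, no exception) → 'T' (inner finally) → 'G' (try body, no exception) → 'S' (finally) → 'Q' (after the try/except). Output: FYHTGSQ

Answer: FYHTGSQ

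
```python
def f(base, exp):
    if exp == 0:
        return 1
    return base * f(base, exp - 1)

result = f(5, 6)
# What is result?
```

f(5, 6) = 5 * 5 * 5 * 5 * 5 * 5 = 15625

Answer: 15625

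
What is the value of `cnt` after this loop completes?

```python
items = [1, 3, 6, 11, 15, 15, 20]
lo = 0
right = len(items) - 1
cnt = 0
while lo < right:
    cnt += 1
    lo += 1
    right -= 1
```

Iterations until pointers meet (list length 7)
`cnt` takes the values: 0 → 1 → 2 → 3

Answer: 3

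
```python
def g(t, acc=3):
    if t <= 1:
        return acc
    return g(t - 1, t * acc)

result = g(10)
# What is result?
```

Accumulator trace (n, acc): (10, 3) -> (9, 30) -> (8, 270) -> (7, 2160) -> (6, 15120) -> (5, 90720) -> (4, 453600) -> (3, 1814400) -> (2, 5443200) -> (1, 10886400) -> return 10886400

Answer: 10886400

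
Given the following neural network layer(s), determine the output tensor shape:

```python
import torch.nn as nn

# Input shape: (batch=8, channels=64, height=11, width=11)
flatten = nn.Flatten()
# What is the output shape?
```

Input: (8, 64, 11, 11) -> Output: (8, 7744)

Answer: (8, 7744)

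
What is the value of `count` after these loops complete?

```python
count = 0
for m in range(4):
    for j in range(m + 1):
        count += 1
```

Triangle: 1 + 2 + ... + 4
`count` takes the values: 0 → 1 → 2 → 3 → 4 → 5 → 6 → 7 → 8 → 9 → 10

Answer: 10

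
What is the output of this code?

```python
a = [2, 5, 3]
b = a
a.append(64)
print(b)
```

Key concept: basic list aliasing.
Step by step:
`a = [2, 5, 3]` → a = [2, 5, 3]
`b = a` → b = [2, 5, 3] (same object as a)
`a.append(64)` → a = [2, 5, 3, 64] (same object as b); b = [2, 5, 3, 64] (same object as a)
`print(b)` → prints [2, 5, 3, 64]

Answer: [2, 5, 3, 64]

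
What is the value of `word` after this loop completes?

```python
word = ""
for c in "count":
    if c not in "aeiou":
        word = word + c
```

Remove vowels from 'count'
`word` takes the values: "" → "c" → "cn" → "cnt"

Answer: "cnt"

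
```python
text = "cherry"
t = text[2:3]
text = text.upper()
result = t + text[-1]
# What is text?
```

Trace:
`text = "cherry"` → text = 'cherry'
`t = text[2:3]` → t = 'e'
`text = text.upper()` → text = 'CHERRY'
`result = t + text[-1]` → result = 'eY'
So text = 'CHERRY'

Answer: 'CHERRY'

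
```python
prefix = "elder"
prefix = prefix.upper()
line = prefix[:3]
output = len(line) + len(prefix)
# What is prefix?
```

Trace:
`prefix = "elder"` → prefix = 'elder'
`prefix = prefix.upper()` → prefix = 'ELDER'
`line = prefix[:3]` → line = 'ELD'
`output = len(line) + len(prefix)` → output = 8
So prefix = 'ELDER'

Answer: 'ELDER'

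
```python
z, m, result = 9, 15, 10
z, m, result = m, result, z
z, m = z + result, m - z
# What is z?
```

Trace:
`z, m, result = 9, 15, 10` → z = 9; m = 15; result = 10
`z, m, result = m, result, z` → z = 15; m = 10; result = 9
`z, m = z + result, m - z` → z = 24; m = -5
So z = 24

Answer: 24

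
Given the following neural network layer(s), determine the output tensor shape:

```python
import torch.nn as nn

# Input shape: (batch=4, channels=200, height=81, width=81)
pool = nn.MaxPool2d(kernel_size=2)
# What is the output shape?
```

Input: (4, 200, 81, 81) -> Output: (4, 200, 40, 40)

Answer: (4, 200, 40, 40)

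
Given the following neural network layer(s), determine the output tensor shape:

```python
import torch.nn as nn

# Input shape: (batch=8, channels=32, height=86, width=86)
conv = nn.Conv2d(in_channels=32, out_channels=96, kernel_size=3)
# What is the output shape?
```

Input: (8, 32, 86, 86) -> Output: (8, 96, 84, 84)

Answer: (8, 96, 84, 84)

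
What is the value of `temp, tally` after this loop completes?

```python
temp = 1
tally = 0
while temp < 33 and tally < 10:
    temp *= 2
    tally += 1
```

Double until >= 33 or 10 iterations
`temp, tally` takes the values: (1, 0) → (2, 0) → (2, 1) → (4, 1) → (4, 2) → (8, 2) → (8, 3) → (16, 3) → (16, 4) → (32, 4) → (32, 5) → (64, 5) → (64, 6)

Answer: 64, 6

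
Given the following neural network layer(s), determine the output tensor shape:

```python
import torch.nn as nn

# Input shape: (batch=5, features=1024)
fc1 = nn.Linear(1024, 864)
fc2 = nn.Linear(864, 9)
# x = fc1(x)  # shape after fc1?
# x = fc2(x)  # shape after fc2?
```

Input: (5, 1024) -> after fc1: (5, 864) -> Output: (5, 9)

Answer: (5, 9)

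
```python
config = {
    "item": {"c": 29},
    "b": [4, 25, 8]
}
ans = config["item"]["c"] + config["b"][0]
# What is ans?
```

Trace:
`config = { ...` → config = {'item': {'c': 29}, 'b': [4, 25, 8]}
`ans = config["item"]["c"] + config["b"][0]` → ans = 33
So ans = 33

Answer: 33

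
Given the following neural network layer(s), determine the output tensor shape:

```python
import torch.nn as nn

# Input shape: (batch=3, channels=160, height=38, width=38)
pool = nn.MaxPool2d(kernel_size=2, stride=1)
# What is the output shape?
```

Input: (3, 160, 38, 38) -> Output: (3, 160, 37, 37)

Answer: (3, 160, 37, 37)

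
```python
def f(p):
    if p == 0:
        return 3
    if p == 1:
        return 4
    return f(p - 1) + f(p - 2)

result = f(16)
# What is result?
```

Build up from base cases: f(0)=3, f(1)=4, f(2)=7, f(3)=11, f(4)=18, f(5)=29, f(6)=47, ..., f(16)=5778

Answer: 5778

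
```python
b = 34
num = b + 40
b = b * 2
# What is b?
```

Trace:
`b = 34` → b = 34
`num = b + 40` → num = 74
`b = b * 2` → b = 68
So b = 68

Answer: 68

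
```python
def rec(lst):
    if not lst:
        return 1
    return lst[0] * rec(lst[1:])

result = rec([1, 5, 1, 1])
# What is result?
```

Product over [1, 5, 1, 1] = 1 * 5 * 1 * 1 = 5

Answer: 5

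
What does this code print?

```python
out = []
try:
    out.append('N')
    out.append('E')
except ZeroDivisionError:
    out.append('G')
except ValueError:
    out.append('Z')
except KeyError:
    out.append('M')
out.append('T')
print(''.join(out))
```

Execution trace: 'N' (try body) → 'E' (try body, no exception) → 'T' (after the try/except). Output: NET

Answer: NET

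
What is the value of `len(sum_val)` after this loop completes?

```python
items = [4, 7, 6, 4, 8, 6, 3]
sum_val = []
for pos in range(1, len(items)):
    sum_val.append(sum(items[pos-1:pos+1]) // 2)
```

Number of 2-element averages
`sum_val` takes the values: [] → [5] → [5, 6] → [5, 6, 5] → [5, 6, 5, 6] → [5, 6, 5, 6, 7] → [5, 6, 5, 6, 7, 4]
So `len(sum_val)` = 6

Answer: 6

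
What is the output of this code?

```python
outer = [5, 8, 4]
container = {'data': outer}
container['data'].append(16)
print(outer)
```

Key concept: dict holds reference to list.
Step by step:
`outer = [5, 8, 4]` → outer = [5, 8, 4]
`container = {'data': outer}` → container = {'data': [5, 8, 4]}
`container['data'].append(16)` → outer = [5, 8, 4, 16]; container = {'data': [5, 8, 4, 16]}
`print(outer)` → prints [5, 8, 4, 16]

Answer: [5, 8, 4, 16]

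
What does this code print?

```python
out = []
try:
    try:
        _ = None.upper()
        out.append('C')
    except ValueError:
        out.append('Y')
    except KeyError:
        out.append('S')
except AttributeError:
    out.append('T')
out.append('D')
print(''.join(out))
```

Execution trace: 'T' (outer except AttributeError) → 'D' (after the try/except). Output: TD

Answer: TD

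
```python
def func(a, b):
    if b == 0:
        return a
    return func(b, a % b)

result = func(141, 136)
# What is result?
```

func(141, 136) -> func(136, 5) -> func(5, 1) -> func(1, 0) -> 1

Answer: 1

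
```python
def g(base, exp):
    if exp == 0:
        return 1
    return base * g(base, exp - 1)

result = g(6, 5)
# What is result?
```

g(6, 5) = 6 * 6 * 6 * 6 * 6 = 7776

Answer: 7776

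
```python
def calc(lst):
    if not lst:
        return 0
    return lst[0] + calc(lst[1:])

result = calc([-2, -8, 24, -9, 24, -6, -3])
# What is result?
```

(-2) + (-8) + 24 + (-9) + 24 + (-6) + (-3) + 0 = 20

Answer: 20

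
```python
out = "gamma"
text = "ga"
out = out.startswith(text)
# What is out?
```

Trace:
`out = "gamma"` → out = 'gamma'
`text = "ga"` → text = 'ga'
`out = out.startswith(text)` → out = True
So out = True

Answer: True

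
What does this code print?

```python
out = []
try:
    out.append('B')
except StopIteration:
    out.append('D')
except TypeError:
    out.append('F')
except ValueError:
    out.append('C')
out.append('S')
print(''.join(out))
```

Execution trace: 'B' (try body, no exception) → 'S' (after the try/except). Output: BS

Answer: BS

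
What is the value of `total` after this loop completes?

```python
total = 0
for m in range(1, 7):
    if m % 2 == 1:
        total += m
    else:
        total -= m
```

Add odd, subtract even
`total` takes the values: 0 → 1 → -1 → 2 → -2 → 3 → -3

Answer: -3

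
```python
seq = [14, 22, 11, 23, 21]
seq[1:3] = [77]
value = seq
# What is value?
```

Trace:
`seq = [14, 22, 11, 23, 21]` → seq = [14, 22, 11, 23, 21]
`seq[1:3] = [77]` → seq = [14, 77, 23, 21]
`value = seq` → value = [14, 77, 23, 21]
So value = [14, 77, 23, 21]

Answer: [14, 77, 23, 21]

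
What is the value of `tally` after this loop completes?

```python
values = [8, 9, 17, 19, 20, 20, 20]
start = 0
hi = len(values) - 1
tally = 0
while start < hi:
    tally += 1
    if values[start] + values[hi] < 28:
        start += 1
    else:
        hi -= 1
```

Steps to find pair summing to 28
`tally` takes the values: 0 → 1 → 2 → 3 → 4 → 5 → 6

Answer: 6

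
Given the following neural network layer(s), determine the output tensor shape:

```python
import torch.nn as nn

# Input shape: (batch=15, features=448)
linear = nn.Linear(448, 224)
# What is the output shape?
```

Input: (15, 448) -> Output: (15, 224)

Answer: (15, 224)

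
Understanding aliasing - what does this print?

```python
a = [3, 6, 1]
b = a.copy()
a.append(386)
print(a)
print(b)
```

Key concept: list.copy() creates independent copy.
Step by step:
`a = [3, 6, 1]` → a = [3, 6, 1]
`b = a.copy()` → b = [3, 6, 1]
`a.append(386)` → a = [3, 6, 1, 386]
`print(a)` → prints [3, 6, 1, 386]
`print(b)` → prints [3, 6, 1]

Answer:
[3, 6, 1, 386]
[3, 6, 1]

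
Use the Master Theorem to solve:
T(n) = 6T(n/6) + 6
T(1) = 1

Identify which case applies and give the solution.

a=6, b=6, f(n)=6. log_6(6) = 1. Since c=0 < 1, Case 1 applies: T(n) = Θ(n^log_b(a)) = O(n).

Answer: O(n) - Case 1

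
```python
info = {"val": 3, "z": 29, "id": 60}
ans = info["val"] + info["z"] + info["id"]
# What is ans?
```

Trace:
`info = {"val": 3, "z": 29, "id": 60}` → info = {'val': 3, 'z': 29, 'id': 60}
`ans = info["val"] + info["z"] + info["id"]` → ans = 92
So ans = 92

Answer: 92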